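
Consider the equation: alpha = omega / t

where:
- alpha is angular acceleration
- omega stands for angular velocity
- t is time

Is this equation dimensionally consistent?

Yes

alpha (angular acceleration) has dimensions [T^-2].
omega (angular velocity) has dimensions [T^-1].
t (time) has dimensions [T].

Left side: [T^-2]
Right side: [T^-2]

Both sides have the same dimensions, so the equation is dimensionally consistent.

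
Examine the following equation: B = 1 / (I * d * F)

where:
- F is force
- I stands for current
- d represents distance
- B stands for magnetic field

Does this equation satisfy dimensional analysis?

No

F (force) has dimensions [L M T^-2].
I (current) has dimensions [I].
d (distance) has dimensions [L].
B (magnetic field) has dimensions [I^-1 M T^-2].

Left side: [I^-1 M T^-2]
Right side: [I^-1 L^-2 M^-1 T^2]

The two sides have different dimensions, so the equation is NOT dimensionally consistent.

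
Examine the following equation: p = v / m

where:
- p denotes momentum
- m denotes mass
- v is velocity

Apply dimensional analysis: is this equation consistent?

No

p (momentum) has dimensions [L M T^-1].
m (mass) has dimensions [M].
v (velocity) has dimensions [L T^-1].

Left side: [L M T^-1]
Right side: [L M^-1 T^-1]

The two sides have different dimensions, so the equation is NOT dimensionally consistent.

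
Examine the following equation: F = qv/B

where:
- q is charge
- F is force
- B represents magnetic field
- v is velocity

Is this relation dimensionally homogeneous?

No

q (charge) has dimensions [I T].
F (force) has dimensions [L M T^-2].
B (magnetic field) has dimensions [I^-1 M T^-2].
v (velocity) has dimensions [L T^-1].

Left side: [L M T^-2]
Right side: [I^2 L M^-1 T^2]

The two sides have different dimensions, so the equation is NOT dimensionally consistent.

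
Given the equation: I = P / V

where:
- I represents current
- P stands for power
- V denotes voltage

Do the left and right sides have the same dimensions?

Yes

I (current) has dimensions [I].
P (power) has dimensions [L^2 M T^-3].
V (voltage) has dimensions [I^-1 L^2 M T^-3].

Left side: [I]
Right side: [I]

Both sides have the same dimensions, so the equation is dimensionally consistent.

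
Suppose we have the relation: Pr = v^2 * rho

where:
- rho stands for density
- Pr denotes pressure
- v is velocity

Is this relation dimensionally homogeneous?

Yes

rho (density) has dimensions [L^-3 M].
Pr (pressure) has dimensions [L^-1 M T^-2].
v (velocity) has dimensions [L T^-1].

Left side: [L^-1 M T^-2]
Right side: [L^-1 M T^-2]

Both sides have the same dimensions, so the equation is dimensionally consistent.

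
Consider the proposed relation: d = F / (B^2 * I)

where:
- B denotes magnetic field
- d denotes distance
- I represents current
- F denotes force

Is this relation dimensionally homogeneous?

No

B (magnetic field) has dimensions [I^-1 M T^-2].
d (distance) has dimensions [L].
I (current) has dimensions [I].
F (force) has dimensions [L M T^-2].

Left side: [L]
Right side: [I L M^-1 T^2]

The two sides have different dimensions, so the equation is NOT dimensionally consistent.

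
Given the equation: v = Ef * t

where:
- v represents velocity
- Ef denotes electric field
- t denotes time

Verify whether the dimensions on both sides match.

No

v (velocity) has dimensions [L T^-1].
Ef (electric field) has dimensions [I^-1 L M T^-3].
t (time) has dimensions [T].

Left side: [L T^-1]
Right side: [I^-1 L M T^-2]

The two sides have different dimensions, so the equation is NOT dimensionally consistent.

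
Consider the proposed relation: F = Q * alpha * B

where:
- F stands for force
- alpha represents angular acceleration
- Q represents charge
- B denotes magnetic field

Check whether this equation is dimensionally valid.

No

F (force) has dimensions [L M T^-2].
alpha (angular acceleration) has dimensions [T^-2].
Q (charge) has dimensions [I T].
B (magnetic field) has dimensions [I^-1 M T^-2].

Left side: [L M T^-2]
Right side: [M T^-3]

The two sides have different dimensions, so the equation is NOT dimensionally consistent.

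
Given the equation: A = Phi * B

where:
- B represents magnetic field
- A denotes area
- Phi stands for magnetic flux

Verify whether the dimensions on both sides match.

No

B (magnetic field) has dimensions [I^-1 M T^-2].
A (area) has dimensions [L^2].
Phi (magnetic flux) has dimensions [I^-1 L^2 M T^-2].

Left side: [L^2]
Right side: [I^-2 L^2 M^2 T^-4]

The two sides have different dimensions, so the equation is NOT dimensionally consistent.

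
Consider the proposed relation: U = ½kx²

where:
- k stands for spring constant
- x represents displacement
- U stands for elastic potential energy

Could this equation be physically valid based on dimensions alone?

Yes

k (spring constant) has dimensions [M T^-2].
x (displacement) has dimensions [L].
U (elastic potential energy) has dimensions [L^2 M T^-2].

Left side: [L^2 M T^-2]
Right side: [L^2 M T^-2]

Both sides have the same dimensions, so the equation is dimensionally consistent.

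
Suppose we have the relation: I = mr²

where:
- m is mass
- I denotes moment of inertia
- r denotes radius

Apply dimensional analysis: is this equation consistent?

Yes

m (mass) has dimensions [M].
I (moment of inertia) has dimensions [L^2 M].
r (radius) has dimensions [L].

Left side: [L^2 M]
Right side: [L^2 M]

Both sides have the same dimensions, so the equation is dimensionally consistent.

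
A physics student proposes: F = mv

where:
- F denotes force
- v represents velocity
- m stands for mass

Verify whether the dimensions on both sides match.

No

F (force) has dimensions [L M T^-2].
v (velocity) has dimensions [L T^-1].
m (mass) has dimensions [M].

Left side: [L M T^-2]
Right side: [L M T^-1]

The two sides have different dimensions, so the equation is NOT dimensionally consistent.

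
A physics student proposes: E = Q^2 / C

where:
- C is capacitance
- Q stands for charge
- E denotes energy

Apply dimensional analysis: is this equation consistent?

Yes

C (capacitance) has dimensions [I^2 L^-2 M^-1 T^4].
Q (charge) has dimensions [I T].
E (energy) has dimensions [L^2 M T^-2].

Left side: [L^2 M T^-2]
Right side: [L^2 M T^-2]

Both sides have the same dimensions, so the equation is dimensionally consistent.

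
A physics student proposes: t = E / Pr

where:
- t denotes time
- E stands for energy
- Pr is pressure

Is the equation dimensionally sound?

No

t (time) has dimensions [T].
E (energy) has dimensions [L^2 M T^-2].
Pr (pressure) has dimensions [L^-1 M T^-2].

Left side: [T]
Right side: [L^3]

The two sides have different dimensions, so the equation is NOT dimensionally consistent.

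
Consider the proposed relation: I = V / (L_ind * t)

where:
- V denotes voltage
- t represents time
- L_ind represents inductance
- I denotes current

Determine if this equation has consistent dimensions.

No

V (voltage) has dimensions [I^-1 L^2 M T^-3].
t (time) has dimensions [T].
L_ind (inductance) has dimensions [I^-2 L^2 M T^-2].
I (current) has dimensions [I].

Left side: [I]
Right side: [I T^-2]

The two sides have different dimensions, so the equation is NOT dimensionally consistent.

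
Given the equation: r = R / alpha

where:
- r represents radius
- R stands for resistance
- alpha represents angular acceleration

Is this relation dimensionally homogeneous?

No

r (radius) has dimensions [L].
R (resistance) has dimensions [I^-2 L^2 M T^-3].
alpha (angular acceleration) has dimensions [T^-2].

Left side: [L]
Right side: [I^-2 L^2 M T^-1]

The two sides have different dimensions, so the equation is NOT dimensionally consistent.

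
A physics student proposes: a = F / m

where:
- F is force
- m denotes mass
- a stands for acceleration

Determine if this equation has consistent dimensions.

Yes

F (force) has dimensions [L M T^-2].
m (mass) has dimensions [M].
a (acceleration) has dimensions [L T^-2].

Left side: [L T^-2]
Right side: [L T^-2]

Both sides have the same dimensions, so the equation is dimensionally consistent.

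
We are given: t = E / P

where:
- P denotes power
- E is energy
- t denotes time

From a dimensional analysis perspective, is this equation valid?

Yes

P (power) has dimensions [L^2 M T^-3].
E (energy) has dimensions [L^2 M T^-2].
t (time) has dimensions [T].

Left side: [T]
Right side: [T]

Both sides have the same dimensions, so the equation is dimensionally consistent.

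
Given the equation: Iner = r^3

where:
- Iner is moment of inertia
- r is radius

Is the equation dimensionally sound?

No

Iner (moment of inertia) has dimensions [L^2 M].
r (radius) has dimensions [L].

Left side: [L^2 M]
Right side: [L^3]

The two sides have different dimensions, so the equation is NOT dimensionally consistent.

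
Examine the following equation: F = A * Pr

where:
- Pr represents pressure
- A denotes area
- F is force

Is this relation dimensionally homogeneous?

Yes

Pr (pressure) has dimensions [L^-1 M T^-2].
A (area) has dimensions [L^2].
F (force) has dimensions [L M T^-2].

Left side: [L M T^-2]
Right side: [L M T^-2]

Both sides have the same dimensions, so the equation is dimensionally consistent.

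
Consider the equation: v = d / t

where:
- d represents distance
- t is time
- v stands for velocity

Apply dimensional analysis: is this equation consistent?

Yes

d (distance) has dimensions [L].
t (time) has dimensions [T].
v (velocity) has dimensions [L T^-1].

Left side: [L T^-1]
Right side: [L T^-1]

Both sides have the same dimensions, so the equation is dimensionally consistent.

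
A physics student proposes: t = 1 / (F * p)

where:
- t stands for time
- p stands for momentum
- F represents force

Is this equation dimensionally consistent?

No

t (time) has dimensions [T].
p (momentum) has dimensions [L M T^-1].
F (force) has dimensions [L M T^-2].

Left side: [T]
Right side: [L^-2 M^-2 T^3]

The two sides have different dimensions, so the equation is NOT dimensionally consistent.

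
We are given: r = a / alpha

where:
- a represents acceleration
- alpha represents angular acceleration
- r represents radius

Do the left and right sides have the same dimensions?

Yes

a (acceleration) has dimensions [L T^-2].
alpha (angular acceleration) has dimensions [T^-2].
r (radius) has dimensions [L].

Left side: [L]
Right side: [L]

Both sides have the same dimensions, so the equation is dimensionally consistent.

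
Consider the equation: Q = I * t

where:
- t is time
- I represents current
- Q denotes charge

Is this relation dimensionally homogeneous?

Yes

t (time) has dimensions [T].
I (current) has dimensions [I].
Q (charge) has dimensions [I T].

Left side: [I T]
Right side: [I T]

Both sides have the same dimensions, so the equation is dimensionally consistent.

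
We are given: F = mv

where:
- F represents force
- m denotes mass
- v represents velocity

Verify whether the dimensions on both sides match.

No

F (force) has dimensions [L M T^-2].
m (mass) has dimensions [M].
v (velocity) has dimensions [L T^-1].

Left side: [L M T^-2]
Right side: [L M T^-1]

The two sides have different dimensions, so the equation is NOT dimensionally consistent.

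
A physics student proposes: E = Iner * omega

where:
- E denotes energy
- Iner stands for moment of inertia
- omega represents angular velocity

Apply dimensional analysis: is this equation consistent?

No

E (energy) has dimensions [L^2 M T^-2].
Iner (moment of inertia) has dimensions [L^2 M].
omega (angular velocity) has dimensions [T^-1].

Left side: [L^2 M T^-2]
Right side: [L^2 M T^-1]

The two sides have different dimensions, so the equation is NOT dimensionally consistent.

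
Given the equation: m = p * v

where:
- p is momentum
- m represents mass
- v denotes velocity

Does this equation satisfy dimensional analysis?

No

p (momentum) has dimensions [L M T^-1].
m (mass) has dimensions [M].
v (velocity) has dimensions [L T^-1].

Left side: [M]
Right side: [L^2 M T^-2]

The two sides have different dimensions, so the equation is NOT dimensionally consistent.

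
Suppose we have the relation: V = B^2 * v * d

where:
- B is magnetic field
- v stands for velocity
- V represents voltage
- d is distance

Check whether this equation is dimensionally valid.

No

B (magnetic field) has dimensions [I^-1 M T^-2].
v (velocity) has dimensions [L T^-1].
V (voltage) has dimensions [I^-1 L^2 M T^-3].
d (distance) has dimensions [L].

Left side: [I^-1 L^2 M T^-3]
Right side: [I^-2 L^2 M^2 T^-5]

The two sides have different dimensions, so the equation is NOT dimensionally consistent.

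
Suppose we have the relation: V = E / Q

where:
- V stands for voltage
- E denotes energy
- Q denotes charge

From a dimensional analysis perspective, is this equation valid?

Yes

V (voltage) has dimensions [I^-1 L^2 M T^-3].
E (energy) has dimensions [L^2 M T^-2].
Q (charge) has dimensions [I T].

Left side: [I^-1 L^2 M T^-3]
Right side: [I^-1 L^2 M T^-3]

Both sides have the same dimensions, so the equation is dimensionally consistent.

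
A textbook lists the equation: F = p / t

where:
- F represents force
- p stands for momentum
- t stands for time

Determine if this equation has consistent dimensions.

Yes

F (force) has dimensions [L M T^-2].
p (momentum) has dimensions [L M T^-1].
t (time) has dimensions [T].

Left side: [L M T^-2]
Right side: [L M T^-2]

Both sides have the same dimensions, so the equation is dimensionally consistent.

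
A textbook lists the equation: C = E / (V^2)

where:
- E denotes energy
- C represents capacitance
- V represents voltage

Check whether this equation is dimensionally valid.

Yes

E (energy) has dimensions [L^2 M T^-2].
C (capacitance) has dimensions [I^2 L^-2 M^-1 T^4].
V (voltage) has dimensions [I^-1 L^2 M T^-3].

Left side: [I^2 L^-2 M^-1 T^4]
Right side: [I^2 L^-2 M^-1 T^4]

Both sides have the same dimensions, so the equation is dimensionally consistent.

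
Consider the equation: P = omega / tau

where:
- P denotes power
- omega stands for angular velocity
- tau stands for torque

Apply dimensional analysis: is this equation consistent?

No

P (power) has dimensions [L^2 M T^-3].
omega (angular velocity) has dimensions [T^-1].
tau (torque) has dimensions [L^2 M T^-2].

Left side: [L^2 M T^-3]
Right side: [L^-2 M^-1 T]

The two sides have different dimensions, so the equation is NOT dimensionally consistent.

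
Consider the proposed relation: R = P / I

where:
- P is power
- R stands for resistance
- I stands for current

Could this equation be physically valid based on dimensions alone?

No

P (power) has dimensions [L^2 M T^-3].
R (resistance) has dimensions [I^-2 L^2 M T^-3].
I (current) has dimensions [I].

Left side: [I^-2 L^2 M T^-3]
Right side: [I^-1 L^2 M T^-3]

The two sides have different dimensions, so the equation is NOT dimensionally consistent.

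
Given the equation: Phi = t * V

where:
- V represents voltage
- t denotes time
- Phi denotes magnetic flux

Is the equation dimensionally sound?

Yes

V (voltage) has dimensions [I^-1 L^2 M T^-3].
t (time) has dimensions [T].
Phi (magnetic flux) has dimensions [I^-1 L^2 M T^-2].

Left side: [I^-1 L^2 M T^-2]
Right side: [I^-1 L^2 M T^-2]

Both sides have the same dimensions, so the equation is dimensionally consistent.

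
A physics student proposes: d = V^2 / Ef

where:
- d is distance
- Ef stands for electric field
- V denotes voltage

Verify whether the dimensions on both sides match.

No

d (distance) has dimensions [L].
Ef (electric field) has dimensions [I^-1 L M T^-3].
V (voltage) has dimensions [I^-1 L^2 M T^-3].

Left side: [L]
Right side: [I^-1 L^3 M T^-3]

The two sides have different dimensions, so the equation is NOT dimensionally consistent.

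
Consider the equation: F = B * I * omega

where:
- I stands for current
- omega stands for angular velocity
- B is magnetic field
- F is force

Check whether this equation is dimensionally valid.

No

I (current) has dimensions [I].
omega (angular velocity) has dimensions [T^-1].
B (magnetic field) has dimensions [I^-1 M T^-2].
F (force) has dimensions [L M T^-2].

Left side: [L M T^-2]
Right side: [M T^-3]

The two sides have different dimensions, so the equation is NOT dimensionally consistent.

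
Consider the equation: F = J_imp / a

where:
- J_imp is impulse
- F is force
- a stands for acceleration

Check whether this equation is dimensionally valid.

No

J_imp (impulse) has dimensions [L M T^-1].
F (force) has dimensions [L M T^-2].
a (acceleration) has dimensions [L T^-2].

Left side: [L M T^-2]
Right side: [M T]

The two sides have different dimensions, so the equation is NOT dimensionally consistent.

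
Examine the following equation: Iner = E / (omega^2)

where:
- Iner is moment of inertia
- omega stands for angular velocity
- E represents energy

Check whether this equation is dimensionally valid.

Yes

Iner (moment of inertia) has dimensions [L^2 M].
omega (angular velocity) has dimensions [T^-1].
E (energy) has dimensions [L^2 M T^-2].

Left side: [L^2 M]
Right side: [L^2 M]

Both sides have the same dimensions, so the equation is dimensionally consistent.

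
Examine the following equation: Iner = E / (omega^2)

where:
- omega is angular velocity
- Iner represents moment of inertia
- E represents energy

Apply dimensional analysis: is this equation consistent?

Yes

omega (angular velocity) has dimensions [T^-1].
Iner (moment of inertia) has dimensions [L^2 M].
E (energy) has dimensions [L^2 M T^-2].

Left side: [L^2 M]
Right side: [L^2 M]

Both sides have the same dimensions, so the equation is dimensionally consistent.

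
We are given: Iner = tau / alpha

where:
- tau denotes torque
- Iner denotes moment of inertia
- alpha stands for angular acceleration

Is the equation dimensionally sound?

Yes

tau (torque) has dimensions [L^2 M T^-2].
Iner (moment of inertia) has dimensions [L^2 M].
alpha (angular acceleration) has dimensions [T^-2].

Left side: [L^2 M]
Right side: [L^2 M]

Both sides have the same dimensions, so the equation is dimensionally consistent.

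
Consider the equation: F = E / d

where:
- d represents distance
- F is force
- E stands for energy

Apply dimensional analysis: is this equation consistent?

Yes

d (distance) has dimensions [L].
F (force) has dimensions [L M T^-2].
E (energy) has dimensions [L^2 M T^-2].

Left side: [L M T^-2]
Right side: [L M T^-2]

Both sides have the same dimensions, so the equation is dimensionally consistent.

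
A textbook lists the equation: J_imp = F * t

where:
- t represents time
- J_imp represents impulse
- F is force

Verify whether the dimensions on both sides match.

Yes

t (time) has dimensions [T].
J_imp (impulse) has dimensions [L M T^-1].
F (force) has dimensions [L M T^-2].

Left side: [L M T^-1]
Right side: [L M T^-1]

Both sides have the same dimensions, so the equation is dimensionally consistent.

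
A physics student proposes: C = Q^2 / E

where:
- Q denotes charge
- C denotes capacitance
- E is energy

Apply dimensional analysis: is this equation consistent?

Yes

Q (charge) has dimensions [I T].
C (capacitance) has dimensions [I^2 L^-2 M^-1 T^4].
E (energy) has dimensions [L^2 M T^-2].

Left side: [I^2 L^-2 M^-1 T^4]
Right side: [I^2 L^-2 M^-1 T^4]

Both sides have the same dimensions, so the equation is dimensionally consistent.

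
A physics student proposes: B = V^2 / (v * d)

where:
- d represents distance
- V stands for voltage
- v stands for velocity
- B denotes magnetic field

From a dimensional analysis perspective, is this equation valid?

No

d (distance) has dimensions [L].
V (voltage) has dimensions [I^-1 L^2 M T^-3].
v (velocity) has dimensions [L T^-1].
B (magnetic field) has dimensions [I^-1 M T^-2].

Left side: [I^-1 M T^-2]
Right side: [I^-2 L^2 M^2 T^-5]

The two sides have different dimensions, so the equation is NOT dimensionally consistent.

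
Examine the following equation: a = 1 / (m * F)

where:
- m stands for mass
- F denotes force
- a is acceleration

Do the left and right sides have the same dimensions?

No

m (mass) has dimensions [M].
F (force) has dimensions [L M T^-2].
a (acceleration) has dimensions [L T^-2].

Left side: [L T^-2]
Right side: [L^-1 M^-2 T^2]

The two sides have different dimensions, so the equation is NOT dimensionally consistent.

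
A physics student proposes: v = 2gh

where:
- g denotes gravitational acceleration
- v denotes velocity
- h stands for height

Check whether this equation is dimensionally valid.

No

g (gravitational acceleration) has dimensions [L T^-2].
v (velocity) has dimensions [L T^-1].
h (height) has dimensions [L].

Left side: [L T^-1]
Right side: [L^2 T^-2]

The two sides have different dimensions, so the equation is NOT dimensionally consistent.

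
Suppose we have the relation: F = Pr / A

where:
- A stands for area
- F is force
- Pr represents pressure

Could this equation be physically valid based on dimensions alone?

No

A (area) has dimensions [L^2].
F (force) has dimensions [L M T^-2].
Pr (pressure) has dimensions [L^-1 M T^-2].

Left side: [L M T^-2]
Right side: [L^-3 M T^-2]

The two sides have different dimensions, so the equation is NOT dimensionally consistent.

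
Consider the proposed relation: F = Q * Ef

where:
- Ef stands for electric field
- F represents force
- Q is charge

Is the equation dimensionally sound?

Yes

Ef (electric field) has dimensions [I^-1 L M T^-3].
F (force) has dimensions [L M T^-2].
Q (charge) has dimensions [I T].

Left side: [L M T^-2]
Right side: [L M T^-2]

Both sides have the same dimensions, so the equation is dimensionally consistent.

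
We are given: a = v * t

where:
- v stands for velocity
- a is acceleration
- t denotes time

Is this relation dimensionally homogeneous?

No

v (velocity) has dimensions [L T^-1].
a (acceleration) has dimensions [L T^-2].
t (time) has dimensions [T].

Left side: [L T^-2]
Right side: [L]

The two sides have different dimensions, so the equation is NOT dimensionally consistent.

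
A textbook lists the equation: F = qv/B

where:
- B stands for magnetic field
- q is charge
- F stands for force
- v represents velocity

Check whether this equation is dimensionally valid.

No

B (magnetic field) has dimensions [I^-1 M T^-2].
q (charge) has dimensions [I T].
F (force) has dimensions [L M T^-2].
v (velocity) has dimensions [L T^-1].

Left side: [L M T^-2]
Right side: [I^2 L M^-1 T^2]

The two sides have different dimensions, so the equation is NOT dimensionally consistent.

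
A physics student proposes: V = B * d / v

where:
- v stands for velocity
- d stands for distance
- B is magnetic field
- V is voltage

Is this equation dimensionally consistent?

No

v (velocity) has dimensions [L T^-1].
d (distance) has dimensions [L].
B (magnetic field) has dimensions [I^-1 M T^-2].
V (voltage) has dimensions [I^-1 L^2 M T^-3].

Left side: [I^-1 L^2 M T^-3]
Right side: [I^-1 M T^-1]

The two sides have different dimensions, so the equation is NOT dimensionally consistent.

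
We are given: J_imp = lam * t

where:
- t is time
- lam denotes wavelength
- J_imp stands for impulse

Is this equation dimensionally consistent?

No

t (time) has dimensions [T].
lam (wavelength) has dimensions [L].
J_imp (impulse) has dimensions [L M T^-1].

Left side: [L M T^-1]
Right side: [L T]

The two sides have different dimensions, so the equation is NOT dimensionally consistent.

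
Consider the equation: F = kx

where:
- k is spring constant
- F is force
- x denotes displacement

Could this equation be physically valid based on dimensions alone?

Yes

k (spring constant) has dimensions [M T^-2].
F (force) has dimensions [L M T^-2].
x (displacement) has dimensions [L].

Left side: [L M T^-2]
Right side: [L M T^-2]

Both sides have the same dimensions, so the equation is dimensionally consistent.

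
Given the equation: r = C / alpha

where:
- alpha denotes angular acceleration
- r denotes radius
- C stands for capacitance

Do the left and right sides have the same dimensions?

No

alpha (angular acceleration) has dimensions [T^-2].
r (radius) has dimensions [L].
C (capacitance) has dimensions [I^2 L^-2 M^-1 T^4].

Left side: [L]
Right side: [I^2 L^-2 M^-1 T^6]

The two sides have different dimensions, so the equation is NOT dimensionally consistent.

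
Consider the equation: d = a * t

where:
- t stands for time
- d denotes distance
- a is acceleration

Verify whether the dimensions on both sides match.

No

t (time) has dimensions [T].
d (distance) has dimensions [L].
a (acceleration) has dimensions [L T^-2].

Left side: [L]
Right side: [L T^-1]

The two sides have different dimensions, so the equation is NOT dimensionally consistent.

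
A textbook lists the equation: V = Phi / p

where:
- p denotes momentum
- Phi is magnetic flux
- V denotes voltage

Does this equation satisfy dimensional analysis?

No

p (momentum) has dimensions [L M T^-1].
Phi (magnetic flux) has dimensions [I^-1 L^2 M T^-2].
V (voltage) has dimensions [I^-1 L^2 M T^-3].

Left side: [I^-1 L^2 M T^-3]
Right side: [I^-1 L T^-1]

The two sides have different dimensions, so the equation is NOT dimensionally consistent.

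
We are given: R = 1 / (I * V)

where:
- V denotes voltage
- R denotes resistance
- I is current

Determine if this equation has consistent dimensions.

No

V (voltage) has dimensions [I^-1 L^2 M T^-3].
R (resistance) has dimensions [I^-2 L^2 M T^-3].
I (current) has dimensions [I].

Left side: [I^-2 L^2 M T^-3]
Right side: [L^-2 M^-1 T^3]

The two sides have different dimensions, so the equation is NOT dimensionally consistent.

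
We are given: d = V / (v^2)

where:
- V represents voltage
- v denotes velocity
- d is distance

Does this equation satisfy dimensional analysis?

No

V (voltage) has dimensions [I^-1 L^2 M T^-3].
v (velocity) has dimensions [L T^-1].
d (distance) has dimensions [L].

Left side: [L]
Right side: [I^-1 M T^-1]

The two sides have different dimensions, so the equation is NOT dimensionally consistent.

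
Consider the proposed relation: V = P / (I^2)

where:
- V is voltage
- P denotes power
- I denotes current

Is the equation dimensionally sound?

No

V (voltage) has dimensions [I^-1 L^2 M T^-3].
P (power) has dimensions [L^2 M T^-3].
I (current) has dimensions [I].

Left side: [I^-1 L^2 M T^-3]
Right side: [I^-2 L^2 M T^-3]

The two sides have different dimensions, so the equation is NOT dimensionally consistent.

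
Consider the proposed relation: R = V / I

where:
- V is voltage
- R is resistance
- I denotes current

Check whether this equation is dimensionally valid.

Yes

V (voltage) has dimensions [I^-1 L^2 M T^-3].
R (resistance) has dimensions [I^-2 L^2 M T^-3].
I (current) has dimensions [I].

Left side: [I^-2 L^2 M T^-3]
Right side: [I^-2 L^2 M T^-3]

Both sides have the same dimensions, so the equation is dimensionally consistent.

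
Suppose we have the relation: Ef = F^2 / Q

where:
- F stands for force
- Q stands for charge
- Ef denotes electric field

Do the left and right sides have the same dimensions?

No

F (force) has dimensions [L M T^-2].
Q (charge) has dimensions [I T].
Ef (electric field) has dimensions [I^-1 L M T^-3].

Left side: [I^-1 L M T^-3]
Right side: [I^-1 L^2 M^2 T^-5]

The two sides have different dimensions, so the equation is NOT dimensionally consistent.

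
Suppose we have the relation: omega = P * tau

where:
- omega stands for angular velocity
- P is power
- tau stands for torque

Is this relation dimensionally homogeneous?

No

omega (angular velocity) has dimensions [T^-1].
P (power) has dimensions [L^2 M T^-3].
tau (torque) has dimensions [L^2 M T^-2].

Left side: [T^-1]
Right side: [L^4 M^2 T^-5]

The two sides have different dimensions, so the equation is NOT dimensionally consistent.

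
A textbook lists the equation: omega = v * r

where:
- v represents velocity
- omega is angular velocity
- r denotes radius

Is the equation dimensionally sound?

No

v (velocity) has dimensions [L T^-1].
omega (angular velocity) has dimensions [T^-1].
r (radius) has dimensions [L].

Left side: [T^-1]
Right side: [L^2 T^-1]

The two sides have different dimensions, so the equation is NOT dimensionally consistent.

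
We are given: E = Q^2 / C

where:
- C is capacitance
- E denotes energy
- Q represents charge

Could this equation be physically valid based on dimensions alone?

Yes

C (capacitance) has dimensions [I^2 L^-2 M^-1 T^4].
E (energy) has dimensions [L^2 M T^-2].
Q (charge) has dimensions [I T].

Left side: [L^2 M T^-2]
Right side: [L^2 M T^-2]

Both sides have the same dimensions, so the equation is dimensionally consistent.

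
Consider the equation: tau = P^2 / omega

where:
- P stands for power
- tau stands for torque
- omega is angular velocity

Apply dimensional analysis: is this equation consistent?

No

P (power) has dimensions [L^2 M T^-3].
tau (torque) has dimensions [L^2 M T^-2].
omega (angular velocity) has dimensions [T^-1].

Left side: [L^2 M T^-2]
Right side: [L^4 M^2 T^-5]

The two sides have different dimensions, so the equation is NOT dimensionally consistent.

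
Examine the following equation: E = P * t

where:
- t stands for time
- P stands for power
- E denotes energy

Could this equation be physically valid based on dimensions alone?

Yes

t (time) has dimensions [T].
P (power) has dimensions [L^2 M T^-3].
E (energy) has dimensions [L^2 M T^-2].

Left side: [L^2 M T^-2]
Right side: [L^2 M T^-2]

Both sides have the same dimensions, so the equation is dimensionally consistent.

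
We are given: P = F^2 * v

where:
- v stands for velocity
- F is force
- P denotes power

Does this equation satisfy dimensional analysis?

No

v (velocity) has dimensions [L T^-1].
F (force) has dimensions [L M T^-2].
P (power) has dimensions [L^2 M T^-3].

Left side: [L^2 M T^-3]
Right side: [L^3 M^2 T^-5]

The two sides have different dimensions, so the equation is NOT dimensionally consistent.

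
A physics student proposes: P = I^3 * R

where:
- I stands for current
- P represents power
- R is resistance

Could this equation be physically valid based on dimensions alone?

No

I (current) has dimensions [I].
P (power) has dimensions [L^2 M T^-3].
R (resistance) has dimensions [I^-2 L^2 M T^-3].

Left side: [L^2 M T^-3]
Right side: [I L^2 M T^-3]

The two sides have different dimensions, so the equation is NOT dimensionally consistent.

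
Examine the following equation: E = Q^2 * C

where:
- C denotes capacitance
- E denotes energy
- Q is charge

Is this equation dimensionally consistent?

No

C (capacitance) has dimensions [I^2 L^-2 M^-1 T^4].
E (energy) has dimensions [L^2 M T^-2].
Q (charge) has dimensions [I T].

Left side: [L^2 M T^-2]
Right side: [I^4 L^-2 M^-1 T^6]

The two sides have different dimensions, so the equation is NOT dimensionally consistent.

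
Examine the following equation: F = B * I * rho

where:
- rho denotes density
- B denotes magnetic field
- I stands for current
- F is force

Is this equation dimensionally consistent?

No

rho (density) has dimensions [L^-3 M].
B (magnetic field) has dimensions [I^-1 M T^-2].
I (current) has dimensions [I].
F (force) has dimensions [L M T^-2].

Left side: [L M T^-2]
Right side: [L^-3 M^2 T^-2]

The two sides have different dimensions, so the equation is NOT dimensionally consistent.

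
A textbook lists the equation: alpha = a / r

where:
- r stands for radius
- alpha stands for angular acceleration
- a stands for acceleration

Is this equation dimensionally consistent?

Yes

r (radius) has dimensions [L].
alpha (angular acceleration) has dimensions [T^-2].
a (acceleration) has dimensions [L T^-2].

Left side: [T^-2]
Right side: [T^-2]

Both sides have the same dimensions, so the equation is dimensionally consistent.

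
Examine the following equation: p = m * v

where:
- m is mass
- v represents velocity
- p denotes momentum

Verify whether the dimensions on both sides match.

Yes

m (mass) has dimensions [M].
v (velocity) has dimensions [L T^-1].
p (momentum) has dimensions [L M T^-1].

Left side: [L M T^-1]
Right side: [L M T^-1]

Both sides have the same dimensions, so the equation is dimensionally consistent.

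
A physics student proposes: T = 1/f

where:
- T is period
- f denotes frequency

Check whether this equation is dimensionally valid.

Yes

T (period) has dimensions [T].
f (frequency) has dimensions [T^-1].

Left side: [T]
Right side: [T]

Both sides have the same dimensions, so the equation is dimensionally consistent.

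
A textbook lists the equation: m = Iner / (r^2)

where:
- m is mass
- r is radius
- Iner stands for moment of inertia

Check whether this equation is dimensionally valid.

Yes

m (mass) has dimensions [M].
r (radius) has dimensions [L].
Iner (moment of inertia) has dimensions [L^2 M].

Left side: [M]
Right side: [M]

Both sides have the same dimensions, so the equation is dimensionally consistent.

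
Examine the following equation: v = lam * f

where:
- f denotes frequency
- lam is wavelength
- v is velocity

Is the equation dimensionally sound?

Yes

f (frequency) has dimensions [T^-1].
lam (wavelength) has dimensions [L].
v (velocity) has dimensions [L T^-1].

Left side: [L T^-1]
Right side: [L T^-1]

Both sides have the same dimensions, so the equation is dimensionally consistent.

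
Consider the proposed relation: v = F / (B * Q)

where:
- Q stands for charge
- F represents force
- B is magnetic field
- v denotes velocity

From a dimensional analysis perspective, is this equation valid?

Yes

Q (charge) has dimensions [I T].
F (force) has dimensions [L M T^-2].
B (magnetic field) has dimensions [I^-1 M T^-2].
v (velocity) has dimensions [L T^-1].

Left side: [L T^-1]
Right side: [L T^-1]

Both sides have the same dimensions, so the equation is dimensionally consistent.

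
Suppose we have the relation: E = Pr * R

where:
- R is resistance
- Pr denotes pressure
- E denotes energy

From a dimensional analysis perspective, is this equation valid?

No

R (resistance) has dimensions [I^-2 L^2 M T^-3].
Pr (pressure) has dimensions [L^-1 M T^-2].
E (energy) has dimensions [L^2 M T^-2].

Left side: [L^2 M T^-2]
Right side: [I^-2 L M^2 T^-5]

The two sides have different dimensions, so the equation is NOT dimensionally consistent.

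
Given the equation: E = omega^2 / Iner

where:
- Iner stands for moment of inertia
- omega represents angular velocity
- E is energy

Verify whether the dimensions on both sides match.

No

Iner (moment of inertia) has dimensions [L^2 M].
omega (angular velocity) has dimensions [T^-1].
E (energy) has dimensions [L^2 M T^-2].

Left side: [L^2 M T^-2]
Right side: [L^-2 M^-1 T^-2]

The two sides have different dimensions, so the equation is NOT dimensionally consistent.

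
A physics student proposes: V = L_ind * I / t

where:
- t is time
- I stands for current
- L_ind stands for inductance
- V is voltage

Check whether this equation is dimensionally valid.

Yes

t (time) has dimensions [T].
I (current) has dimensions [I].
L_ind (inductance) has dimensions [I^-2 L^2 M T^-2].
V (voltage) has dimensions [I^-1 L^2 M T^-3].

Left side: [I^-1 L^2 M T^-3]
Right side: [I^-1 L^2 M T^-3]

Both sides have the same dimensions, so the equation is dimensionally consistent.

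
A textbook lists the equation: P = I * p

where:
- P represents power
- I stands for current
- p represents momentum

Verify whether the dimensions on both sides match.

No

P (power) has dimensions [L^2 M T^-3].
I (current) has dimensions [I].
p (momentum) has dimensions [L M T^-1].

Left side: [L^2 M T^-3]
Right side: [I L M T^-1]

The two sides have different dimensions, so the equation is NOT dimensionally consistent.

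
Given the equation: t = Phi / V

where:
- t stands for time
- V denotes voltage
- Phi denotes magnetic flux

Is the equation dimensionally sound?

Yes

t (time) has dimensions [T].
V (voltage) has dimensions [I^-1 L^2 M T^-3].
Phi (magnetic flux) has dimensions [I^-1 L^2 M T^-2].

Left side: [T]
Right side: [T]

Both sides have the same dimensions, so the equation is dimensionally consistent.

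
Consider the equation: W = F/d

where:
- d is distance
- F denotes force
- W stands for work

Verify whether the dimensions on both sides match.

No

d (distance) has dimensions [L].
F (force) has dimensions [L M T^-2].
W (work) has dimensions [L^2 M T^-2].

Left side: [L^2 M T^-2]
Right side: [M T^-2]

The two sides have different dimensions, so the equation is NOT dimensionally consistent.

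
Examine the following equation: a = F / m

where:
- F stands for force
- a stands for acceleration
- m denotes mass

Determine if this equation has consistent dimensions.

Yes

F (force) has dimensions [L M T^-2].
a (acceleration) has dimensions [L T^-2].
m (mass) has dimensions [M].

Left side: [L T^-2]
Right side: [L T^-2]

Both sides have the same dimensions, so the equation is dimensionally consistent.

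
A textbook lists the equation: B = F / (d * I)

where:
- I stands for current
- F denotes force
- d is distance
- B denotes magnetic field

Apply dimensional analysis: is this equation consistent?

Yes

I (current) has dimensions [I].
F (force) has dimensions [L M T^-2].
d (distance) has dimensions [L].
B (magnetic field) has dimensions [I^-1 M T^-2].

Left side: [I^-1 M T^-2]
Right side: [I^-1 M T^-2]

Both sides have the same dimensions, so the equation is dimensionally consistent.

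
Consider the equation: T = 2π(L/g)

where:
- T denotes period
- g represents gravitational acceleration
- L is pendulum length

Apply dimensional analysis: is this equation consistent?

No

T (period) has dimensions [T].
g (gravitational acceleration) has dimensions [L T^-2].
L (pendulum length) has dimensions [L].

Left side: [T]
Right side: [T^2]

The two sides have different dimensions, so the equation is NOT dimensionally consistent.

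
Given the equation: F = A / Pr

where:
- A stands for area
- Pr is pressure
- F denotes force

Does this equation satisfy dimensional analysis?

No

A (area) has dimensions [L^2].
Pr (pressure) has dimensions [L^-1 M T^-2].
F (force) has dimensions [L M T^-2].

Left side: [L M T^-2]
Right side: [L^3 M^-1 T^2]

The two sides have different dimensions, so the equation is NOT dimensionally consistent.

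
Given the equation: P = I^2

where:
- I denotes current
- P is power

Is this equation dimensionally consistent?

No

I (current) has dimensions [I].
P (power) has dimensions [L^2 M T^-3].

Left side: [L^2 M T^-3]
Right side: [I^2]

The two sides have different dimensions, so the equation is NOT dimensionally consistent.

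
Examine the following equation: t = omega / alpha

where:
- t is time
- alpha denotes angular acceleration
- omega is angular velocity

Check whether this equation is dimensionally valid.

Yes

t (time) has dimensions [T].
alpha (angular acceleration) has dimensions [T^-2].
omega (angular velocity) has dimensions [T^-1].

Left side: [T]
Right side: [T]

Both sides have the same dimensions, so the equation is dimensionally consistent.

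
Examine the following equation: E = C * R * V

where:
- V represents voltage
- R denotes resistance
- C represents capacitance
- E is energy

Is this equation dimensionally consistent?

No

V (voltage) has dimensions [I^-1 L^2 M T^-3].
R (resistance) has dimensions [I^-2 L^2 M T^-3].
C (capacitance) has dimensions [I^2 L^-2 M^-1 T^4].
E (energy) has dimensions [L^2 M T^-2].

Left side: [L^2 M T^-2]
Right side: [I^-1 L^2 M T^-2]

The two sides have different dimensions, so the equation is NOT dimensionally consistent.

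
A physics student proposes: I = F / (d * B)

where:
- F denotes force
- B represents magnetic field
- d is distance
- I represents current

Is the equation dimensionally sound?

Yes

F (force) has dimensions [L M T^-2].
B (magnetic field) has dimensions [I^-1 M T^-2].
d (distance) has dimensions [L].
I (current) has dimensions [I].

Left side: [I]
Right side: [I]

Both sides have the same dimensions, so the equation is dimensionally consistent.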